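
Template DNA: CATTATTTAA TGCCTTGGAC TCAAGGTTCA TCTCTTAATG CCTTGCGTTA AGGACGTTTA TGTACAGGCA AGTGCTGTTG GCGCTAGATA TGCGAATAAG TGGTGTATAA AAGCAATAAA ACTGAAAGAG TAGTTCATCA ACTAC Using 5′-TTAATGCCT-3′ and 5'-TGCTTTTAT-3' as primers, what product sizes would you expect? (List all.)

109 bp, 81 bp

The forward primer TTAATGCCT matches the top strand at positions 7–15, 35–43.
The reverse primer's reverse complement is ATAAAAGCA, matching at positions 107–115.
Each forward site pairs with the reverse site to give a product ending at position 115: sizes 109, 81 bp.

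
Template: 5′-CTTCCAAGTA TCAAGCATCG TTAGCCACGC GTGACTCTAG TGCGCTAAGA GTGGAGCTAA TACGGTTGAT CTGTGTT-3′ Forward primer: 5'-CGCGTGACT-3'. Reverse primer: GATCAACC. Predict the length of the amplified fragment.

44 bp

The forward primer matches the template at positions 28–36.
The reverse primer's reverse complement is GGTTGATC, which matches the template at positions 64–71.
Product length = (reverse-primer end) − (forward-primer start) + 1 = 71 − 28 + 1 = 44 bp.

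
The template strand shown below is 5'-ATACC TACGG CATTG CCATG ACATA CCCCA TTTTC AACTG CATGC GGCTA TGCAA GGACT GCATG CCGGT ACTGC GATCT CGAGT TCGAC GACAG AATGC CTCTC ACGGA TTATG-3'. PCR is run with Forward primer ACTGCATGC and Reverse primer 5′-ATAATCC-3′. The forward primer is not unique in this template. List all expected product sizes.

78 bp, 57 bp

The forward primer ACTGCATGC matches the top strand at positions 37–45, 58–66.
The reverse primer's reverse complement is GGATTAT, matching at positions 108–114.
Each forward site pairs with the reverse site to give a product ending at position 114: sizes 78, 57 bp.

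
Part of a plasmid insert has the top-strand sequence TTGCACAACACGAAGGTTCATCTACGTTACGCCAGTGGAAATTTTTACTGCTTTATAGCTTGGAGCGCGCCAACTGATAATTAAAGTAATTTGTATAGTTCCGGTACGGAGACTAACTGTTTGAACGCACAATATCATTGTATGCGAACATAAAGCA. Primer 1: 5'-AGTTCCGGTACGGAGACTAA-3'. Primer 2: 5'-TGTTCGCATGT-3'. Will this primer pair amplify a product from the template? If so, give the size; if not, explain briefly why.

Primer 2 (TGTTCGCATGT) does not match the top strand, and its reverse complement ACATGCGAACA does not match either.
With no annealing site for primer 2, no amplification occurs.

No product — primer 2 has no binding site in the template.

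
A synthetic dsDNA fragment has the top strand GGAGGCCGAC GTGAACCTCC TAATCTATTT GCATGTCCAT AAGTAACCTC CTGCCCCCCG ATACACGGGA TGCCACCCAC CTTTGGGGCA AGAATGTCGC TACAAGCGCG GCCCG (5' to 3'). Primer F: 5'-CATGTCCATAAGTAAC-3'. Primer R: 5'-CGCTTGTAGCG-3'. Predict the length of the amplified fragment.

Forward primer CATGTCCATAAGTAAC is found on the top strand at positions 32–47.
Reverse complement of the reverse primer: CGCTACAAGCG. This occurs on the top strand at positions 98–108.
Amplicon spans positions 32–108: 77 bp.

77 bp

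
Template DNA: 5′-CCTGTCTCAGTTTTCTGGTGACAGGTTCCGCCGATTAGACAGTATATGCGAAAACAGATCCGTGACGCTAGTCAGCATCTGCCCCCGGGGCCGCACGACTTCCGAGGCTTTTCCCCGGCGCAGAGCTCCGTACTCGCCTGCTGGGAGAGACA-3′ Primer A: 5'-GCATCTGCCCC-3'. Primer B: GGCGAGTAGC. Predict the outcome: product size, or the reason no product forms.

Primer B (GGCGAGTAGC) does not match the top strand, and its reverse complement GCTACTCGCC does not match either.
With no annealing site for primer B, no amplification occurs.

No product — primer B has no binding site in the template.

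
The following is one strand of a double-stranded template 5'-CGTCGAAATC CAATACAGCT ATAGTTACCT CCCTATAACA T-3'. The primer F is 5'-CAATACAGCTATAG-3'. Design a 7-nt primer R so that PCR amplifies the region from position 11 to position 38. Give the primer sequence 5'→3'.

The product's 3' end on the top strand is position 38.
The reverse primer anneals to the top strand over positions 32–38, i.e. to CCTATAA.
Its sequence written 5'→3' is the reverse complement: TTATAGG.

5'-TTATAGG-3'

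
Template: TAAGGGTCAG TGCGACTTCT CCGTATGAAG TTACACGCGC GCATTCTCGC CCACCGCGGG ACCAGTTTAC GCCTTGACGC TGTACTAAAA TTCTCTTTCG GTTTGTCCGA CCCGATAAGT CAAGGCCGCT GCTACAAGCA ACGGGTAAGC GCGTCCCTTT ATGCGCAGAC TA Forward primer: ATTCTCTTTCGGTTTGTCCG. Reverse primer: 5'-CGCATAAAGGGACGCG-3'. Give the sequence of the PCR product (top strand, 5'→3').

5'-ATTCTCTTTCGGTTTGTCCGACCCGATAAGTCAAGGCCGCTGCTACAAGCAACGGGTAAGCGCGTCCCTTTATGCG-3'

Forward primer ATTCTCTTTCGGTTTGTCCG is found on the top strand at positions 90–109.
Reverse complement of the reverse primer: CGCGTCCCTTTATGCG. This occurs on the top strand at positions 150–165.
The product is the template from position 90 through 165 (76 bp).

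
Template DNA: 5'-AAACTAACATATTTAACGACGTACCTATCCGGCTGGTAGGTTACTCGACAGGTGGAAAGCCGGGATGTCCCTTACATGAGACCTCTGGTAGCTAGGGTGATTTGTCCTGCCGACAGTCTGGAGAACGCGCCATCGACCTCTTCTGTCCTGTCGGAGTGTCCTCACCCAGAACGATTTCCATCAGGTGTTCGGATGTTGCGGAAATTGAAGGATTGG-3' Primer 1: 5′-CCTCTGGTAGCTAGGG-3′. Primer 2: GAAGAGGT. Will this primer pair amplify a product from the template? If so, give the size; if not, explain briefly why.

Yes — a 62 bp product.

Primer 1 (CCTCTGGTAGCTAGGG) matches the top strand at positions 82–97; it acts as a forward primer.
Primer 2's reverse complement is ACCTCTTC, matching the top strand at positions 136–143; it acts as a reverse primer.
The 3' ends face each other across positions 82–143, giving a 62 bp product.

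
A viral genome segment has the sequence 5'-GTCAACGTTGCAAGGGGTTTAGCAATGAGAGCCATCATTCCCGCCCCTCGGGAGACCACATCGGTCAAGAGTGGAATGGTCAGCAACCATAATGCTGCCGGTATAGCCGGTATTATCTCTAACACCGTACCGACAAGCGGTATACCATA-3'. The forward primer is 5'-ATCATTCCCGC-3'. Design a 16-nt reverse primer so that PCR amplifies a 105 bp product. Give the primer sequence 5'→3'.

5'-GCTTGTCGGTACGGTG-3'

The forward primer binds at positions 34–44, so a 105 bp product ends at position 34 + 105 − 1 = 138.
The reverse primer anneals to the top strand over positions 123–138, i.e. to CACCGTACCGACAAGC.
Its sequence written 5'→3' is the reverse complement: GCTTGTCGGTACGGTG.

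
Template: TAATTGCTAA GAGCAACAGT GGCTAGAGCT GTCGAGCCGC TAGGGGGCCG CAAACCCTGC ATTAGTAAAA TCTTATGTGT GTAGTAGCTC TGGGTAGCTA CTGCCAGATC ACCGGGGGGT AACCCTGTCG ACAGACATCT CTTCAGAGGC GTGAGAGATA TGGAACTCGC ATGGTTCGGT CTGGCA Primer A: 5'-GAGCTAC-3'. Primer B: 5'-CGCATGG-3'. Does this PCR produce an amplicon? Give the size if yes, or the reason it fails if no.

Primer A (GAGCTAC) has reverse complement GTAGCTC, which matches the top strand at positions 84–90; primer A anneals to the top strand there with its 3' end pointing upstream toward position 84.
Primer B (CGCATGG) matches the top strand directly at positions 168–174; it anneals to the bottom strand with its 3' end pointing downstream toward position 174.
The 3' ends diverge (primer A extends toward position 1, primer B toward position 186), so the primers never converge on a shared product.

No product — the primers' 3' ends point away from each other.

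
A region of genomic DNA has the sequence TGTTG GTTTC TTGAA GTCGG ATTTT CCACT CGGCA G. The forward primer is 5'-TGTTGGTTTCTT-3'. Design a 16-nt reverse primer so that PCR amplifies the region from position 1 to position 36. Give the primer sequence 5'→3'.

The product's 3' end on the top strand is position 36.
The reverse primer anneals to the top strand over positions 21–36, i.e. to ATTTTCCACTCGGCAG.
Its sequence written 5'→3' is the reverse complement: CTGCCGAGTGGAAAAT.

5'-CTGCCGAGTGGAAAAT-3'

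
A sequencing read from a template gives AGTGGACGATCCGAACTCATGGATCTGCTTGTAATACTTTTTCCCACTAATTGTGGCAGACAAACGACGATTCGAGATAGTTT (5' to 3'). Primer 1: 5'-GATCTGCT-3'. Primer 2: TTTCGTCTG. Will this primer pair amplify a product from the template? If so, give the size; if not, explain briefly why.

No product — primer 2 has no binding site in the template.

Primer 2 (TTTCGTCTG) does not match the top strand, and its reverse complement CAGACGAAA does not match either.
With no annealing site for primer 2, no amplification occurs.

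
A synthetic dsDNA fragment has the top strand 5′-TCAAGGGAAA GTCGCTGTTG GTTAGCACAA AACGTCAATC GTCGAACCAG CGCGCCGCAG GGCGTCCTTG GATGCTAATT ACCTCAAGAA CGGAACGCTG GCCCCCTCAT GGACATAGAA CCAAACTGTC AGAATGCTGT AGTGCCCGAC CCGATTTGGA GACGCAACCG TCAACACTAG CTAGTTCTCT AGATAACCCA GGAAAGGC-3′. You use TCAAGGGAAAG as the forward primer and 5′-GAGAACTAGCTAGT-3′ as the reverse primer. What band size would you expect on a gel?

Forward primer TCAAGGGAAAG is found on the top strand at positions 1–11.
Taking the reverse complement of GAGAACTAGCTAGT gives ACTAGCTAGTTCTC, found at positions 176–189 on the template; the primer anneals here to the top strand with its 3' end pointing upstream.
Product length = (reverse-primer end) − (forward-primer start) + 1 = 189 − 1 + 1 = 189 bp.

189 bp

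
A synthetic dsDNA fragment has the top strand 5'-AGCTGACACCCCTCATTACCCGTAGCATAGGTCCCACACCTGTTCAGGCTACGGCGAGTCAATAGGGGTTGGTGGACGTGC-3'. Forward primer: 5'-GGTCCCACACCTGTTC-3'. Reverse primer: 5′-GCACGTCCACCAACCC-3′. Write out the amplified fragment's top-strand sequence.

The forward primer matches the template at positions 30–45.
Taking the reverse complement of GCACGTCCACCAACCC gives GGGTTGGTGGACGTGC, found at positions 66–81 on the template; the primer anneals here to the top strand with its 3' end pointing upstream.
The product is the template from position 30 through 81 (52 bp).

5'-GGTCCCACACCTGTTCAGGCTACGGCGAGTCAATAGGGGTTGGTGGACGTGC-3'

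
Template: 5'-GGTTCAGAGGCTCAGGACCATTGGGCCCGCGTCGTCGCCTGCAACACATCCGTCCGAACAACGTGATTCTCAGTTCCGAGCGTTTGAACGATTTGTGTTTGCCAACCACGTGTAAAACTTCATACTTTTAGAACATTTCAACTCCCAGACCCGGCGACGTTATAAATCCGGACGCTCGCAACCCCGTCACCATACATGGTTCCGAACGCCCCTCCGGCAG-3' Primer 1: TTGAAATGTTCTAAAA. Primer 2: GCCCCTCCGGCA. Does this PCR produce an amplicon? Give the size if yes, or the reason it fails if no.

Primer 1 (TTGAAATGTTCTAAAA) has reverse complement TTTTAGAACATTTCAA, which matches the top strand at positions 126–141; primer 1 anneals to the top strand there with its 3' end pointing upstream toward position 126.
Primer 2 (GCCCCTCCGGCA) matches the top strand directly at positions 208–219; it anneals to the bottom strand with its 3' end pointing downstream toward position 219.
The 3' ends diverge (primer 1 extends toward position 1, primer 2 toward position 220), so the primers never converge on a shared product.

No product — the primers' 3' ends point away from each other.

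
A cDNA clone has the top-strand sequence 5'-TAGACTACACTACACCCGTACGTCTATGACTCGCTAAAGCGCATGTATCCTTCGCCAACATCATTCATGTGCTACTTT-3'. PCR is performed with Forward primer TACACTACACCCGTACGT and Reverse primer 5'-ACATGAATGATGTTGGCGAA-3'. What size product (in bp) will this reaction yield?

Forward primer TACACTACACCCGTACGT is found on the top strand at positions 6–23.
Taking the reverse complement of ACATGAATGATGTTGGCGAA gives TTCGCCAACATCATTCATGT, found at positions 51–70 on the template; the primer anneals here to the top strand with its 3' end pointing upstream.
Amplicon spans positions 6–70: 65 bp.

65 bp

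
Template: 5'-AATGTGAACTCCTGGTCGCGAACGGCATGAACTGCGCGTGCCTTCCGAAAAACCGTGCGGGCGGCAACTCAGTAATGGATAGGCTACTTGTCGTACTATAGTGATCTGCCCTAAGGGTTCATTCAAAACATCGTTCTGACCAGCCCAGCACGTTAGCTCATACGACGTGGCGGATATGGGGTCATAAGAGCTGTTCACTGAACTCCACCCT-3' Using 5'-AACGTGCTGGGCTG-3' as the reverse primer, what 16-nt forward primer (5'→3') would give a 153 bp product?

5'-ATGTGAACTCCTGGTC-3'

The reverse primer's reverse complement CAGCCCAGCACGTT matches the template at positions 141–154, so the product ends at position 154.
A 153 bp product then starts at position 154 − 153 + 1 = 2.
The forward primer is identical to the top strand there: ATGTGAACTCCTGGTC.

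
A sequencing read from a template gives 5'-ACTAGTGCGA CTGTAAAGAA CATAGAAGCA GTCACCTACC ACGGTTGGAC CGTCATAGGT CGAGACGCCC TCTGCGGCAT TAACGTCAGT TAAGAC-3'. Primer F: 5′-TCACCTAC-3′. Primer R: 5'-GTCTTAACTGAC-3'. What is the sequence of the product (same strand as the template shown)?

5'-TCACCTACCACGGTTGGACCGTCATAGGTCGAGACGCCCTCTGCGGCATTAACGTCAGTTAAGAC-3'

The forward primer matches the template at positions 32–39.
The reverse primer's reverse complement is GTCAGTTAAGAC, which matches the template at positions 85–96.
The product is the template from position 32 through 96 (65 bp).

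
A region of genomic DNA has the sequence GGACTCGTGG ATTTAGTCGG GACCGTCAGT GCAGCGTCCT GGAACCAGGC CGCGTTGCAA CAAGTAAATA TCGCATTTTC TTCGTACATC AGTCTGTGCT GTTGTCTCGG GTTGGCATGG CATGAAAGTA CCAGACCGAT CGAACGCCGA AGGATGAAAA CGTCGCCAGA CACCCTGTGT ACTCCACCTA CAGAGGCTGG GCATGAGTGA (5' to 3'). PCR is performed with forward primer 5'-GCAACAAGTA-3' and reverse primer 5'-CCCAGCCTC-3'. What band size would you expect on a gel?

145 bp

The forward primer matches the template at positions 57–66.
The reverse primer's reverse complement is GAGGCTGGG, which matches the template at positions 193–201.
Product length = (reverse-primer end) − (forward-primer start) + 1 = 201 − 57 + 1 = 145 bp.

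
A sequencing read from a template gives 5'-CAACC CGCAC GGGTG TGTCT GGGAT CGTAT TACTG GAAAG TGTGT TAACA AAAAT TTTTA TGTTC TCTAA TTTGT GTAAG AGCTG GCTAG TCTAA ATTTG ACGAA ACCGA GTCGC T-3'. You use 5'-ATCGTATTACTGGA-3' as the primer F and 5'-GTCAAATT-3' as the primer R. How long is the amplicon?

79 bp

Forward primer ATCGTATTACTGGA is found on the top strand at positions 24–37.
Taking the reverse complement of GTCAAATT gives AATTTGAC, found at positions 95–102 on the template; the primer anneals here to the top strand with its 3' end pointing upstream.
Amplicon spans positions 24–102: 79 bp.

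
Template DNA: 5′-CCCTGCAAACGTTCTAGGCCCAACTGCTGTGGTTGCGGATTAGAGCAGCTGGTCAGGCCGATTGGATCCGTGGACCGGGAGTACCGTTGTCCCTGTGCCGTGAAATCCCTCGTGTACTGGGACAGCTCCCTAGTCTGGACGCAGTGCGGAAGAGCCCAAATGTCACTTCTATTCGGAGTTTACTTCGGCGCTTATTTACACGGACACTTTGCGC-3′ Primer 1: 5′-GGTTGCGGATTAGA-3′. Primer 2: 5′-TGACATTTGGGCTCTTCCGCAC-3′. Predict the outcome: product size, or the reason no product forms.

Yes — a 135 bp product.

Primer 1 (GGTTGCGGATTAGA) matches the top strand at positions 31–44; it acts as a forward primer.
Primer 2's reverse complement is GTGCGGAAGAGCCCAAATGTCA, matching the top strand at positions 144–165; it acts as a reverse primer.
The 3' ends face each other across positions 31–165, giving a 135 bp product.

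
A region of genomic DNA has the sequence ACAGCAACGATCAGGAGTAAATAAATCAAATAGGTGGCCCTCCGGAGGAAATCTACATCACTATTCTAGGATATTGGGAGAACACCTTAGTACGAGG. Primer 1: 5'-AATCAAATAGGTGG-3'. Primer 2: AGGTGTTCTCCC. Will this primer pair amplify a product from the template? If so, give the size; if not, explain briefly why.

Yes — a 64 bp product.

Primer 1 (AATCAAATAGGTGG) matches the top strand at positions 24–37; it acts as a forward primer.
Primer 2's reverse complement is GGGAGAACACCT, matching the top strand at positions 76–87; it acts as a reverse primer.
The 3' ends face each other across positions 24–87, giving a 64 bp product.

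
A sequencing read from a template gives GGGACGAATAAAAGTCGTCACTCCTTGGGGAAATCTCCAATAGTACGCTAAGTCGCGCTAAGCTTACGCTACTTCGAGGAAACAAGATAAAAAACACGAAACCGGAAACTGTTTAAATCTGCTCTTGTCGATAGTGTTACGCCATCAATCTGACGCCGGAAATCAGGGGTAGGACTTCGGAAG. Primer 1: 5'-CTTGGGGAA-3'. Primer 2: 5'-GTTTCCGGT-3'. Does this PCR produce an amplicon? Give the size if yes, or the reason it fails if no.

Yes — an 86 bp product.

Primer 1 (CTTGGGGAA) matches the top strand at positions 24–32; it acts as a forward primer.
Primer 2's reverse complement is ACCGGAAAC, matching the top strand at positions 101–109; it acts as a reverse primer.
The 3' ends face each other across positions 24–109, giving an 86 bp product.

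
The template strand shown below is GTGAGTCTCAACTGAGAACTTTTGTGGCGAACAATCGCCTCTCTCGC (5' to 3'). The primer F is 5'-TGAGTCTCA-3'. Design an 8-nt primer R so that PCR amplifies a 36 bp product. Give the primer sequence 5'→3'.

The forward primer binds at positions 2–10, so a 36 bp product ends at position 2 + 36 − 1 = 37.
The reverse primer anneals to the top strand over positions 30–37, i.e. to AACAATCG.
Its sequence written 5'→3' is the reverse complement: CGATTGTT.

5'-CGATTGTT-3'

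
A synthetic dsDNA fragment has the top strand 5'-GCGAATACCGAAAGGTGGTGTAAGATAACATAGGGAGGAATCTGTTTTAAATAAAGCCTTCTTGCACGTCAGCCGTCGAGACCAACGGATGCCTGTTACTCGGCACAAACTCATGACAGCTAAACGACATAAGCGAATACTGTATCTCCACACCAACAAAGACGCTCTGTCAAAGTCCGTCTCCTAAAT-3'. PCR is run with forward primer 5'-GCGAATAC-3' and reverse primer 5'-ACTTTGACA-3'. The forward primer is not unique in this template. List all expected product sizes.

176 bp, 44 bp

The forward primer GCGAATAC matches the top strand at positions 1–8, 133–140.
The reverse primer's reverse complement is TGTCAAAGT, matching at positions 168–176.
Each forward site pairs with the reverse site to give a product ending at position 176: sizes 176, 44 bp.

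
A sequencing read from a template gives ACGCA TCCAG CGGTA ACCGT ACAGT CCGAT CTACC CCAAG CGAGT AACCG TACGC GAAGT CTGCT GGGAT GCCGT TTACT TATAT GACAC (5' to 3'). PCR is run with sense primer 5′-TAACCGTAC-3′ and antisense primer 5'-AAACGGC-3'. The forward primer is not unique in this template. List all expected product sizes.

64 bp, 33 bp

The forward primer TAACCGTAC matches the top strand at positions 14–22, 45–53.
The reverse primer's reverse complement is GCCGTTT, matching at positions 71–77.
Each forward site pairs with the reverse site to give a product ending at position 77: sizes 64, 33 bp.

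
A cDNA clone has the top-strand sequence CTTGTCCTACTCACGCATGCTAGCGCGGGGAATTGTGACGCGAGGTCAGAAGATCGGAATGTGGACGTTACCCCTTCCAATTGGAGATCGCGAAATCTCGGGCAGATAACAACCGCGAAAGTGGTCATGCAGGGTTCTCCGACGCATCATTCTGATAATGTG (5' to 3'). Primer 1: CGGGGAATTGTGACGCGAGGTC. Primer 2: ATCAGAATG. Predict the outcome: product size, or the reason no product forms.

Primer 1 (CGGGGAATTGTGACGCGAGGTC) matches the top strand at positions 26–47; it acts as a forward primer.
Primer 2's reverse complement is CATTCTGAT, matching the top strand at positions 148–156; it acts as a reverse primer.
The 3' ends face each other across positions 26–156, giving a 131 bp product.

Yes — a 131 bp product.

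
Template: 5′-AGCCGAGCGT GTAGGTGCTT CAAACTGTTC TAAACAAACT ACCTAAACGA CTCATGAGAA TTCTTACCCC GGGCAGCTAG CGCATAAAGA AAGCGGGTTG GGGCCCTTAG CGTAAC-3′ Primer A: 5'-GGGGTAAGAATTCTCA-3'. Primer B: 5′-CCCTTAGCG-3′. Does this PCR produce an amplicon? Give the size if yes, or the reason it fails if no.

No product — the primers' 3' ends point away from each other.

Primer A (GGGGTAAGAATTCTCA) has reverse complement TGAGAATTCTTACCCC, which matches the top strand at positions 55–70; primer A anneals to the top strand there with its 3' end pointing upstream toward position 55.
Primer B (CCCTTAGCG) matches the top strand directly at positions 104–112; it anneals to the bottom strand with its 3' end pointing downstream toward position 112.
The 3' ends diverge (primer A extends toward position 1, primer B toward position 116), so the primers never converge on a shared product.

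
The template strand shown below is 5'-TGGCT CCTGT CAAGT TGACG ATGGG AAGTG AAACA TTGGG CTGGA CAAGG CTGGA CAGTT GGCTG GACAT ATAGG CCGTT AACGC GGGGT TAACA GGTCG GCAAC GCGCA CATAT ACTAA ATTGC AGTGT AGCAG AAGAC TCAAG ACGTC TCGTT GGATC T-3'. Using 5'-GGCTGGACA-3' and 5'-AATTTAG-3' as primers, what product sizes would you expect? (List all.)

85 bp, 75 bp, 63 bp

The forward primer GGCTGGACA matches the top strand at positions 39–47, 49–57, 61–69.
The reverse primer's reverse complement is CTAAATT, matching at positions 117–123.
Each forward site pairs with the reverse site to give a product ending at position 123: sizes 85, 75, 63 bp.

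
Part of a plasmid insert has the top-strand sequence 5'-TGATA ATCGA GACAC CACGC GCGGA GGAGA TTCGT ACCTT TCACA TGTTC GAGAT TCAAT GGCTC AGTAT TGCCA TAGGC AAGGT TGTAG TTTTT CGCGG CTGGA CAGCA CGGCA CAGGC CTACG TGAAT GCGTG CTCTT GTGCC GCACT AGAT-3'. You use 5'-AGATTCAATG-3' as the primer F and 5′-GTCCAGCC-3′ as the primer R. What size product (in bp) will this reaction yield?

Scanning the template, AGATTCAATG occurs at positions 52–61; this primer anneals to the bottom strand there with its 3' end pointing downstream.
Reverse complement of the reverse primer: GGCTGGAC. This occurs on the top strand at positions 99–106.
The product runs from position 52 to position 106, so its length is 106 − 52 + 1 = 55 bp.

55 bp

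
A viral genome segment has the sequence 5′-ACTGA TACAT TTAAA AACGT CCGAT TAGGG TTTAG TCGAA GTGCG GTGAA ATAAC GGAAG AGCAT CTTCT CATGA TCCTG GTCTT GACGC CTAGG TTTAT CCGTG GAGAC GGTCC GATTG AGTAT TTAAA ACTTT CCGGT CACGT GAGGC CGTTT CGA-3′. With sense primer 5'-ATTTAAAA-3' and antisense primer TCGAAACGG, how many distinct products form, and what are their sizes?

Two products: 150 bp, 35 bp

The forward primer ATTTAAAA matches the top strand at positions 9–16, 124–131.
The reverse primer's reverse complement is CCGTTTCGA, matching at positions 150–158.
Each forward site pairs with the reverse site to give a product ending at position 158: sizes 150, 35 bp.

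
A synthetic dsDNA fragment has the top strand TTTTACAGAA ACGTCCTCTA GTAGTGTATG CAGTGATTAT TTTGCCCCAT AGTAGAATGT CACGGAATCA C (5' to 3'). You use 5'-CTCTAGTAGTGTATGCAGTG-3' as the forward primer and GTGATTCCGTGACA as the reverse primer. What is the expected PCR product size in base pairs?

56 bp

The forward primer matches the template at positions 16–35.
Taking the reverse complement of GTGATTCCGTGACA gives TGTCACGGAATCAC, found at positions 58–71 on the template; the primer anneals here to the top strand with its 3' end pointing upstream.
Product length = (reverse-primer end) − (forward-primer start) + 1 = 71 − 16 + 1 = 56 bp.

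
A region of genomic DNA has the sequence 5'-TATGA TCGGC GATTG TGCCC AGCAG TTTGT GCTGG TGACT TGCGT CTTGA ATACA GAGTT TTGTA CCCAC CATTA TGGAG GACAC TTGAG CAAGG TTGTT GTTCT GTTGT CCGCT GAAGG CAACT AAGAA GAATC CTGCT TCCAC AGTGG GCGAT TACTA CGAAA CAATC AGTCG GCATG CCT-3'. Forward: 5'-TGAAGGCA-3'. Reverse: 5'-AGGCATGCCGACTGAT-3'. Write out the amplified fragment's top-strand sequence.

5'-TGAAGGCAACTAAGAAGAATCCTGCTTCCACAGTGGGCGATTACTACGAAACAATCAGTCGGCATGCCT-3'

The forward primer matches the template at positions 115–122.
The reverse primer's reverse complement is ATCAGTCGGCATGCCT, which matches the template at positions 168–183.
The product is the template from position 115 through 183 (69 bp).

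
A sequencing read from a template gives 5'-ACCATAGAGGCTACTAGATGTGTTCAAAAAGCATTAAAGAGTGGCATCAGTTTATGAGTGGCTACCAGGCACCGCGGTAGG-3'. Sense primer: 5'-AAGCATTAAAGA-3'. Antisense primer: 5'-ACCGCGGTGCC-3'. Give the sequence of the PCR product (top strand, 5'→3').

Scanning the template, AAGCATTAAAGA occurs at positions 29–40; this primer anneals to the bottom strand there with its 3' end pointing downstream.
Taking the reverse complement of ACCGCGGTGCC gives GGCACCGCGGT, found at positions 68–78 on the template; the primer anneals here to the top strand with its 3' end pointing upstream.
The product is the template from position 29 through 78 (50 bp).

5'-AAGCATTAAAGAGTGGCATCAGTTTATGAGTGGCTACCAGGCACCGCGGT-3'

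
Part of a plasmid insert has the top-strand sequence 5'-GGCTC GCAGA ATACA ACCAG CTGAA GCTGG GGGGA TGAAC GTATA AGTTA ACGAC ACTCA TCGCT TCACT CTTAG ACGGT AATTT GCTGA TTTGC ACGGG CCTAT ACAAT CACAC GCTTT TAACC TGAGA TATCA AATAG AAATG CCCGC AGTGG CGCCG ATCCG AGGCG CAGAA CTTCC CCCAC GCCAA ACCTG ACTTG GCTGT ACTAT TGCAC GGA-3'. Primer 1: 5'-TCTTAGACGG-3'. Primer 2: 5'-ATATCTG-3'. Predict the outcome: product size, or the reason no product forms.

Primer 2 (ATATCTG) does not match the top strand, and its reverse complement CAGATAT does not match either.
With no annealing site for primer 2, no amplification occurs.

No product — primer 2 has no binding site in the template.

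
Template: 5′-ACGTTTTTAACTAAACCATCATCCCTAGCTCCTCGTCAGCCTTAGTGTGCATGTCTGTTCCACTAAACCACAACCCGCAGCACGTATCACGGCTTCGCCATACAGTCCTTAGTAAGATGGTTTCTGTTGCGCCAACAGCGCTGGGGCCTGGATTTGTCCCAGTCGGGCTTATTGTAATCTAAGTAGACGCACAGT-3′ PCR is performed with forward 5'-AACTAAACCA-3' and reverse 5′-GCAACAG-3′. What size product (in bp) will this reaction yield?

122 bp

Scanning the template, AACTAAACCA occurs at positions 9–18; this primer anneals to the bottom strand there with its 3' end pointing downstream.
Reverse complement of the reverse primer: CTGTTGC. This occurs on the top strand at positions 124–130.
Amplicon spans positions 9–130: 122 bp.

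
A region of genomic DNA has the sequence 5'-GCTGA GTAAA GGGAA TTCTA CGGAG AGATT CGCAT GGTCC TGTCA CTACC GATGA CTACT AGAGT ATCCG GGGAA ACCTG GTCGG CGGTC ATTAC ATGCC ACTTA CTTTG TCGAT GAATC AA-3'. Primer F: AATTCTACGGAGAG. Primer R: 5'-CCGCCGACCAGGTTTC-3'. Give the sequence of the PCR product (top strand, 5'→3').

Scanning the template, AATTCTACGGAGAG occurs at positions 14–27; this primer anneals to the bottom strand there with its 3' end pointing downstream.
Taking the reverse complement of CCGCCGACCAGGTTTC gives GAAACCTGGTCGGCGG, found at positions 73–88 on the template; the primer anneals here to the top strand with its 3' end pointing upstream.
The product is the template from position 14 through 88 (75 bp).

5'-AATTCTACGGAGAGATTCGCATGGTCCTGTCACTACCGATGACTACTAGAGTATCCGGGGAAACCTGGTCGGCGG-3'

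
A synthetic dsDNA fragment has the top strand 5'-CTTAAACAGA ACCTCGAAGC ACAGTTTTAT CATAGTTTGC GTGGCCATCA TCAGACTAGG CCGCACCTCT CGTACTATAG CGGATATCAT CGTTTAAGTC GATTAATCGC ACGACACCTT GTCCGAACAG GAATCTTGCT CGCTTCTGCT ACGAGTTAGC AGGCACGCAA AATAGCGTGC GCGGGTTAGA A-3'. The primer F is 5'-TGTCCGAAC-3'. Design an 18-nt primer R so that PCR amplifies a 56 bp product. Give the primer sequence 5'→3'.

5'-CTATTTTGCGTGCCTGCT-3'

The forward primer binds at positions 120–128, so a 56 bp product ends at position 120 + 56 − 1 = 175.
The reverse primer anneals to the top strand over positions 158–175, i.e. to AGCAGGCACGCAAAATAG.
Its sequence written 5'→3' is the reverse complement: CTATTTTGCGTGCCTGCT.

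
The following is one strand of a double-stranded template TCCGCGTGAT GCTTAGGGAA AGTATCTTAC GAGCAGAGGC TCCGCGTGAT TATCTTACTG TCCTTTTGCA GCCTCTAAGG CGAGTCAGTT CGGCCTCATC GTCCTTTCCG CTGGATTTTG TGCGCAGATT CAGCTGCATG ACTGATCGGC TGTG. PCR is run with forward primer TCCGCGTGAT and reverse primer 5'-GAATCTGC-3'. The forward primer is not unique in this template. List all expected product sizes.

131 bp, 91 bp

The forward primer TCCGCGTGAT matches the top strand at positions 1–10, 41–50.
The reverse primer's reverse complement is GCAGATTC, matching at positions 124–131.
Each forward site pairs with the reverse site to give a product ending at position 131: sizes 131, 91 bp.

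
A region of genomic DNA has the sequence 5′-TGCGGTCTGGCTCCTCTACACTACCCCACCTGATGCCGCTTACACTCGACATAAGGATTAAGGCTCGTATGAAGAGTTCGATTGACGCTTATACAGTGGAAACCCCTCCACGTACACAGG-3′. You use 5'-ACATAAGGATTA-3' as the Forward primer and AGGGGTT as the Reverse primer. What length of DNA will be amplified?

The forward primer matches the template at positions 49–60.
Taking the reverse complement of AGGGGTT gives AACCCCT, found at positions 101–107 on the template; the primer anneals here to the top strand with its 3' end pointing upstream.
The product runs from position 49 to position 107, so its length is 107 − 49 + 1 = 59 bp.

59 bp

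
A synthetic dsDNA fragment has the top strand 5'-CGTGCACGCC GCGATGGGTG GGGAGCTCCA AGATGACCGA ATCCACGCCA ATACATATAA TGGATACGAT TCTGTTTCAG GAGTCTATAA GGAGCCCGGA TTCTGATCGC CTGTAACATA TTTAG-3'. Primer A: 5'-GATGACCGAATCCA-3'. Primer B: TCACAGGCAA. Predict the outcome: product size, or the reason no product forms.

Primer B (TCACAGGCAA) does not match the top strand, and its reverse complement TTGCCTGTGA does not match either.
With no annealing site for primer B, no amplification occurs.

No product — primer B has no binding site in the template.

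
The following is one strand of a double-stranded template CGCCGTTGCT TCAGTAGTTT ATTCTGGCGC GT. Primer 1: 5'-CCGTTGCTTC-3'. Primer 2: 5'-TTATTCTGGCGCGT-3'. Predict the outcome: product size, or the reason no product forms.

Primer 1 (CCGTTGCTTC) matches the top strand at positions 3–12 (3' end points downstream).
Primer 2 (TTATTCTGGCGCGT) also matches the top strand directly, at positions 19–32 — its reverse complement ACGCGCCAGAATAA is not present.
Both primers anneal to the bottom strand with 3' ends pointing the same way, so neither can prime synthesis back toward the other.

No product — both primers anneal to the same strand and extend in the same direction.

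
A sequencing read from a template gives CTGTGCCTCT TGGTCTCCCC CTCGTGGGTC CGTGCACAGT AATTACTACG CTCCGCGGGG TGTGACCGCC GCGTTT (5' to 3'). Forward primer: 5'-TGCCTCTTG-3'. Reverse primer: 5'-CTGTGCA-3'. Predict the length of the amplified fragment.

Scanning the template, TGCCTCTTG occurs at positions 4–12; this primer anneals to the bottom strand there with its 3' end pointing downstream.
Reverse complement of the reverse primer: TGCACAG. This occurs on the top strand at positions 33–39.
Product length = (reverse-primer end) − (forward-primer start) + 1 = 39 − 4 + 1 = 36 bp.

36 bp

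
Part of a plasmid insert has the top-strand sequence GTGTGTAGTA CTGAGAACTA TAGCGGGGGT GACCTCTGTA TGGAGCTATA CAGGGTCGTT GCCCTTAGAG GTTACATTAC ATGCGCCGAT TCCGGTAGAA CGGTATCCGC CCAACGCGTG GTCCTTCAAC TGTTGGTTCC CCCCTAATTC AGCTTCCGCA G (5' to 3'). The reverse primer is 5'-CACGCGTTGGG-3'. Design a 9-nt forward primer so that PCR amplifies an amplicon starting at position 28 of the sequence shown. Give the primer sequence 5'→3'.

The reverse primer's reverse complement CCCAACGCGTG matches the template at positions 110–120; the product starts at position 28.
The forward primer is identical to the top strand over positions 28–36: GGTGACCTC.

5'-GGTGACCTC-3'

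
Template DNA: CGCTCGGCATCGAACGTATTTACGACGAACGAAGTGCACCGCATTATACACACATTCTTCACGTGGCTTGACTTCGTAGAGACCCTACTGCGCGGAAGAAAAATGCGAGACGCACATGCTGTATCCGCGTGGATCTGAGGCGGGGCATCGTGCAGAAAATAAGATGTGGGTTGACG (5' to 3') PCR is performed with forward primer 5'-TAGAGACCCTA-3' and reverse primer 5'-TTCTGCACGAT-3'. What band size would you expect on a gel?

Scanning the template, TAGAGACCCTA occurs at positions 77–87; this primer anneals to the bottom strand there with its 3' end pointing downstream.
The reverse primer's reverse complement is ATCGTGCAGAA, which matches the template at positions 147–157.
The product runs from position 77 to position 157, so its length is 157 − 77 + 1 = 81 bp.

81 bp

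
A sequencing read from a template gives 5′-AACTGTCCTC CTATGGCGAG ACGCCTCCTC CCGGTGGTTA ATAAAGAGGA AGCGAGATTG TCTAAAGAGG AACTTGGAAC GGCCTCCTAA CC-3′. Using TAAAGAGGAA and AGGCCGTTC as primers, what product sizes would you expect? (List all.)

44 bp, 23 bp

The forward primer TAAAGAGGAA matches the top strand at positions 42–51, 63–72.
The reverse primer's reverse complement is GAACGGCCT, matching at positions 77–85.
Each forward site pairs with the reverse site to give a product ending at position 85: sizes 44, 23 bp.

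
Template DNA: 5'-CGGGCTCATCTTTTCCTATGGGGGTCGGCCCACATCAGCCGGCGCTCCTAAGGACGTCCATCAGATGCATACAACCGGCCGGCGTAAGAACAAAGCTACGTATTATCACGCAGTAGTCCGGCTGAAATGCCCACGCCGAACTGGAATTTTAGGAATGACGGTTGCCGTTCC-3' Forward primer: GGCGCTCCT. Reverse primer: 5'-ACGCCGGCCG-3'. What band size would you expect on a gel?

45 bp

Scanning the template, GGCGCTCCT occurs at positions 41–49; this primer anneals to the bottom strand there with its 3' end pointing downstream.
Taking the reverse complement of ACGCCGGCCG gives CGGCCGGCGT, found at positions 76–85 on the template; the primer anneals here to the top strand with its 3' end pointing upstream.
Amplicon spans positions 41–85: 45 bp.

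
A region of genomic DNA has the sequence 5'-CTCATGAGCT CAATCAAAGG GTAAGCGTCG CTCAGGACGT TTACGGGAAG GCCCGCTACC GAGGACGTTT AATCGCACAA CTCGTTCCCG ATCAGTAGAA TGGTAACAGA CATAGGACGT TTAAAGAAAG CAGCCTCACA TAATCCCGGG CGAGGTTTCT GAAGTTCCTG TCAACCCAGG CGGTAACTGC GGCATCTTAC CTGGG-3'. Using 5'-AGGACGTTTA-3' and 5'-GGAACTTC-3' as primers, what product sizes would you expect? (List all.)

The forward primer AGGACGTTTA matches the top strand at positions 34–43, 62–71, 114–123.
The reverse primer's reverse complement is GAAGTTCC, matching at positions 161–168.
Each forward site pairs with the reverse site to give a product ending at position 168: sizes 135, 107, 55 bp.

135 bp, 107 bp, 55 bp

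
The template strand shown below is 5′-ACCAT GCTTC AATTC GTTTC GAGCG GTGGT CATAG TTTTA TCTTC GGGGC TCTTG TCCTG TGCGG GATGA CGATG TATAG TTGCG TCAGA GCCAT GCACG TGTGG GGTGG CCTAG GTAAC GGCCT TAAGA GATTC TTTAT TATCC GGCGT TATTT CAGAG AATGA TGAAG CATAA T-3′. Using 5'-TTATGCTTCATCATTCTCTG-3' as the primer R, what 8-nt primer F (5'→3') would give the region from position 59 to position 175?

The reverse primer's reverse complement CAGAGAATGATGAAGCATAA matches the template at positions 156–175; the product starts at position 59.
The forward primer is identical to the top strand over positions 59–66: TGTGCGGG.

5'-TGTGCGGG-3'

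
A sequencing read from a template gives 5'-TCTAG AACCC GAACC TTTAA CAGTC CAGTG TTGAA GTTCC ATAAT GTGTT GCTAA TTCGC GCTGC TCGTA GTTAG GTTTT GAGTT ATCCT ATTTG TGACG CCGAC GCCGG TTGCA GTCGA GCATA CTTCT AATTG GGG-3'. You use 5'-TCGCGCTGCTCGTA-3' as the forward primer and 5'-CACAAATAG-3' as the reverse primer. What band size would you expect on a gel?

41 bp

Scanning the template, TCGCGCTGCTCGTA occurs at positions 57–70; this primer anneals to the bottom strand there with its 3' end pointing downstream.
Reverse complement of the reverse primer: CTATTTGTG. This occurs on the top strand at positions 89–97.
Product length = (reverse-primer end) − (forward-primer start) + 1 = 97 − 57 + 1 = 41 bp.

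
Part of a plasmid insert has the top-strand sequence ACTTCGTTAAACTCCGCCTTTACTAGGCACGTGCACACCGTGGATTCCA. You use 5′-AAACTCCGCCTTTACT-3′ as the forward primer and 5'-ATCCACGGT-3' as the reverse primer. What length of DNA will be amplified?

37 bp

Scanning the template, AAACTCCGCCTTTACT occurs at positions 9–24; this primer anneals to the bottom strand there with its 3' end pointing downstream.
Reverse complement of the reverse primer: ACCGTGGAT. This occurs on the top strand at positions 37–45.
The product runs from position 9 to position 45, so its length is 45 − 9 + 1 = 37 bp.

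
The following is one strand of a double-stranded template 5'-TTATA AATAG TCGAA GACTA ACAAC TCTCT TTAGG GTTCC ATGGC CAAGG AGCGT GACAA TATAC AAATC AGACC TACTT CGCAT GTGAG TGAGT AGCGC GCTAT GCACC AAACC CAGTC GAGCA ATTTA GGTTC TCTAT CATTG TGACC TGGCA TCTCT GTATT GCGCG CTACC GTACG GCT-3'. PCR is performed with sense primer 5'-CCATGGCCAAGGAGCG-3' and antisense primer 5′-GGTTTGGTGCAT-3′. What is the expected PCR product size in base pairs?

77 bp

Forward primer CCATGGCCAAGGAGCG is found on the top strand at positions 39–54.
Taking the reverse complement of GGTTTGGTGCAT gives ATGCACCAAACC, found at positions 104–115 on the template; the primer anneals here to the top strand with its 3' end pointing upstream.
Product length = (reverse-primer end) − (forward-primer start) + 1 = 115 − 39 + 1 = 77 bp.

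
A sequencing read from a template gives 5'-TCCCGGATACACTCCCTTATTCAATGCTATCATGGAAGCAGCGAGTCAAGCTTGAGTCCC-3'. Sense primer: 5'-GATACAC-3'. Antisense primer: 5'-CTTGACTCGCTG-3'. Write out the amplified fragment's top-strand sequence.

5'-GATACACTCCCTTATTCAATGCTATCATGGAAGCAGCGAGTCAAG-3'

Forward primer GATACAC is found on the top strand at positions 6–12.
Reverse complement of the reverse primer: CAGCGAGTCAAG. This occurs on the top strand at positions 39–50.
The product is the template from position 6 through 50 (45 bp).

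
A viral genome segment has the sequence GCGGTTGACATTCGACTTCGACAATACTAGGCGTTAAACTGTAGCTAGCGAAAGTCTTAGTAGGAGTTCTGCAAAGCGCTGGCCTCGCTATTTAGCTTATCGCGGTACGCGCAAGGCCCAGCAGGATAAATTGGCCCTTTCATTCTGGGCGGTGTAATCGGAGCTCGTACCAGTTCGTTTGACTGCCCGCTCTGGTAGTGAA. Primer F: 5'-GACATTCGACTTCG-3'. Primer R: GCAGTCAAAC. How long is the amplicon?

180 bp

Scanning the template, GACATTCGACTTCG occurs at positions 7–20; this primer anneals to the bottom strand there with its 3' end pointing downstream.
The reverse primer's reverse complement is GTTTGACTGC, which matches the template at positions 177–186.
Amplicon spans positions 7–186: 180 bp.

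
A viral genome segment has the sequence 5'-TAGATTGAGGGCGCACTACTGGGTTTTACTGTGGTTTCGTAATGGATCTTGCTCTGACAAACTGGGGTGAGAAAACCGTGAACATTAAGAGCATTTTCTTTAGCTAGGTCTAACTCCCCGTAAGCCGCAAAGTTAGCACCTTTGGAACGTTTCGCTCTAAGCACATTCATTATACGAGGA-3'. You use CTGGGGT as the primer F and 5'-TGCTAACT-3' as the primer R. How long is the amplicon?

The forward primer matches the template at positions 62–68.
Taking the reverse complement of TGCTAACT gives AGTTAGCA, found at positions 131–138 on the template; the primer anneals here to the top strand with its 3' end pointing upstream.
Product length = (reverse-primer end) − (forward-primer start) + 1 = 138 − 62 + 1 = 77 bp.

77 bp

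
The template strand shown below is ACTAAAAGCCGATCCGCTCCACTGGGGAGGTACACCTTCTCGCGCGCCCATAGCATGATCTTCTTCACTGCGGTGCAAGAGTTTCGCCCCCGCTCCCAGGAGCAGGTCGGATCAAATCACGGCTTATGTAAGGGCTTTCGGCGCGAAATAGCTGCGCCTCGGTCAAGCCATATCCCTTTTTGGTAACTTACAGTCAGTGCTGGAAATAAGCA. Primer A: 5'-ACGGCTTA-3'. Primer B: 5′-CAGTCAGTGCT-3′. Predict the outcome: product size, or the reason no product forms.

No product — both primers anneal to the same strand and extend in the same direction.

Primer A (ACGGCTTA) matches the top strand at positions 119–126 (3' end points downstream).
Primer B (CAGTCAGTGCT) also matches the top strand directly, at positions 191–201 — its reverse complement AGCACTGACTG is not present.
Both primers anneal to the bottom strand with 3' ends pointing the same way, so neither can prime synthesis back toward the other.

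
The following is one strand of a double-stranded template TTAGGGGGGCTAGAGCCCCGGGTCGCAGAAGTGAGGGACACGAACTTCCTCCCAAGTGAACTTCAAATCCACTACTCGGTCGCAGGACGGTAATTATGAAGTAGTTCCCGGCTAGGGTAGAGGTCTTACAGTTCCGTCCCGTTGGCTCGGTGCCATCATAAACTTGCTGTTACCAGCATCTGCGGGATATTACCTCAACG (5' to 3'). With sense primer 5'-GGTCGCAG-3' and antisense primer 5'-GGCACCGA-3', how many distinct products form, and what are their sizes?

Two products: 134 bp, 77 bp

The forward primer GGTCGCAG matches the top strand at positions 21–28, 78–85.
The reverse primer's reverse complement is TCGGTGCC, matching at positions 147–154.
Each forward site pairs with the reverse site to give a product ending at position 154: sizes 134, 77 bp.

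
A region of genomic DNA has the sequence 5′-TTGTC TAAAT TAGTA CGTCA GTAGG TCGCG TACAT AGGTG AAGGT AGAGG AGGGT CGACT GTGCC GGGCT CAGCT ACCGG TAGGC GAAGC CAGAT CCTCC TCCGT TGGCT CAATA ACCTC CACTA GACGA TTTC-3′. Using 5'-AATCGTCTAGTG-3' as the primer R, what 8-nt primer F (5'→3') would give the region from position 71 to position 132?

The reverse primer's reverse complement CACTAGACGATT matches the template at positions 121–132; the product starts at position 71.
The forward primer is identical to the top strand over positions 71–78: CAGCTACC.

5'-CAGCTACC-3'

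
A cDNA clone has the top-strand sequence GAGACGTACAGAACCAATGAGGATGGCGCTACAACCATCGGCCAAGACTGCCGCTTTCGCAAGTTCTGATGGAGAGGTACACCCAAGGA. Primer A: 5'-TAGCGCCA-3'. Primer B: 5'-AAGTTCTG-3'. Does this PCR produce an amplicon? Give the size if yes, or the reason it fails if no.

Primer A (TAGCGCCA) has reverse complement TGGCGCTA, which matches the top strand at positions 24–31; primer A anneals to the top strand there with its 3' end pointing upstream toward position 24.
Primer B (AAGTTCTG) matches the top strand directly at positions 61–68; it anneals to the bottom strand with its 3' end pointing downstream toward position 68.
The 3' ends diverge (primer A extends toward position 1, primer B toward position 89), so the primers never converge on a shared product.

No product — the primers' 3' ends point away from each other.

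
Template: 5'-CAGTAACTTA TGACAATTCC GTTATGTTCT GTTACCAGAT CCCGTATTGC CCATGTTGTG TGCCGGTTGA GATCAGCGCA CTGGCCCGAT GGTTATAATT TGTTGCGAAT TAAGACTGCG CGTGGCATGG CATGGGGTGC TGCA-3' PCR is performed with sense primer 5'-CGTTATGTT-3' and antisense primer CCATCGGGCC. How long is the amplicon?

The forward primer matches the template at positions 20–28.
Reverse complement of the reverse primer: GGCCCGATGG. This occurs on the top strand at positions 83–92.
Product length = (reverse-primer end) − (forward-primer start) + 1 = 92 − 20 + 1 = 73 bp.

73 bp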